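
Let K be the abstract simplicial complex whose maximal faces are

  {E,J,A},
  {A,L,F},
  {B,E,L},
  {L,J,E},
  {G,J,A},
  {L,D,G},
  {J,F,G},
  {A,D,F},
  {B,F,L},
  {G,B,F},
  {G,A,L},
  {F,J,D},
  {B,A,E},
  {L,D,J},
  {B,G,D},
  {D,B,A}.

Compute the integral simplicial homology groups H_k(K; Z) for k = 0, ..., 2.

H_0 ≅ Z,  H_1 ≅ Z^2,  H_2 ≅ Z.

Fix the vertex order A < B < D < E < F < G < J < L and write every simplex with vertices in increasing order. Then dim K = 2 and the simplices of K are:

  0-simplices (8): A, B, D, E, F, G, J, L
  1-simplices (24): AB, AD, AE, AF, AG, AJ, AL, BD, BE, BF, BG, BL, DF, DG, DJ, DL, EJ, EL, FG, FJ, FL, GJ, GL, JL
  2-simplices (16): ABD, ABE, ADF, AEJ, AFL, AGJ, AGL, BDG, BEL, BFG, BFL, DFJ, DGL, DJL, EJL, FGJ

so the chain groups are C_0 ≅ Z^8, C_1 ≅ Z^24, C_2 ≅ Z^16.

The boundary map ∂_1: C_1 → C_0 maps an edge to its endpoints' difference, ∂[p,q] = q − p.
The resulting 8×24 matrix has rank 7, and its Smith normal form has invariant factors (1,1,1,1,1,1,1).

∂_2: C_2 → C_1 maps a triangle to the signed sum of its edges. For instance
  ∂AEJ = EJ − AJ + AE,
  ∂DJL = JL − DL + DJ.
The 24×16 boundary matrix has rank 15 and Smith normal form diag(1,1,1,1,1,1,1,1,1,1,1,1,1,1,1).

Reading off H_k = ker ∂_k / im ∂_{k+1}:

  H_0: rank C_0 − rank ∂_1 = 8 − 7 = 1, and the invariant factors of ∂_1 are all 1, so H_0 ≅ Z.
  H_1: rank ker ∂_1 − rank ∂_2 = (24 − 7) − 15 = 2, and the invariant factors of ∂_2 are all 1, so H_1 ≅ Z^2.
  H_2: rank ker ∂_2 − rank ∂_3 = (16 − 15) − 0 = 1, and there is no ∂_3, so H_2 ≅ Z.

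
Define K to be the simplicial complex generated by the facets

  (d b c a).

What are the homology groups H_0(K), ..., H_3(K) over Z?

Fix the vertex order a < b < c < d and write every simplex with vertices in increasing order. Then dim K = 3 and the simplices of K are:

  0-simplices (4): a, b, c, d
  1-simplices (6): ab, ac, ad, bc, bd, cd
  2-simplices (4): abc, abd, acd, bcd
  3-simplices (1): abcd

giving chain groups C_0 ≅ Z^4, C_1 ≅ Z^6, C_2 ≅ Z^4, C_3 ≅ Z^1.

Boundary ∂_1: C_1 → C_0 maps an edge to its endpoints' difference, ∂[p,q] = q − p. For instance
  ∂ac = c − a.
The resulting 4×6 matrix has rank 3, and its Smith normal form has invariant factors (1,1,1).

∂_2: C_2 → C_1 maps a triangle to the signed sum of its edges. For instance
  ∂abd = bd − ad + ab,
  ∂acd = cd − ad + ac.
As a 6×4 matrix over Z this has rank 3, with invariant factors (1,1,1).

Boundary ∂_3: C_3 → C_2 sends each 3-simplex σ to the alternating sum Σ_i (−1)^i (σ with its i-th vertex removed). For instance
  ∂abcd = bcd − acd + abd − abc.
As a 4×1 matrix over Z this has rank 1, with invariant factors (1).

Now H_k = ker ∂_k / im ∂_{k+1}, so:

  H_0: rank C_0 − rank ∂_1 = 4 − 3 = 1, and the invariant factors of ∂_1 are all 1, so H_0 ≅ Z.
  H_1: rank ker ∂_1 − rank ∂_2 = (6 − 3) − 3 = 0, and the invariant factors of ∂_2 are all 1, so H_1 ≅ 0.
  H_2: rank ker ∂_2 − rank ∂_3 = (4 − 3) − 1 = 0, and the invariant factors of ∂_3 are all 1, so H_2 ≅ 0.
  H_3: rank ker ∂_3 − rank ∂_4 = (1 − 1) − 0 = 0, and there is no ∂_4, so H_3 ≅ 0.

H_0 ≅ Z,  H_1 = 0,  H_2 = 0,  H_3 = 0.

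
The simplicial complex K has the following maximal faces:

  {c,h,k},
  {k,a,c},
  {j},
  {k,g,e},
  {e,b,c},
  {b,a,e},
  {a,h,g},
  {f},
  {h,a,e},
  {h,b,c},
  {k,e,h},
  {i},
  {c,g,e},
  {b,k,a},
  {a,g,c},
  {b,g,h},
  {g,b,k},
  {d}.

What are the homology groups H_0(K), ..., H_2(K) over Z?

We work with the vertex ordering a < b < c < d < e < f < g < h < i < j < k. The simplices of K, each written with vertices in increasing order, are:

  0-simplices (11): a, b, c, d, e, f, g, h, i, j, k
  1-simplices (21): ab, ac, ae, ag, ah, ak, bc, be, bg, bh, bk, ce, cg, ch, ck, eg, eh, ek, gh, gk, hk
  2-simplices (14): abe, abk, acg, ack, aeh, agh, bce, bch, bgh, bgk, ceg, chk, egk, ehk

Hence C_0 ≅ Z^11, C_1 ≅ Z^21, C_2 ≅ Z^14.

∂_1: C_1 → C_0 is given by ∂[p,q] = [q] − [p]. For instance
  ∂bk = k − b.
The resulting 11×21 matrix has rank 6, and its Smith normal form has invariant factors (1,1,1,1,1,1).

Boundary ∂_2: C_2 → C_1 acts by ∂[p,q,r] = [q,r] − [p,r] + [p,q]. For instance
  ∂ehk = hk − ek + eh,
  ∂chk = hk − ck + ch.
As a 21×14 matrix over Z this has rank 13, with invariant factors (1,1,1,1,1,1,1,1,1,1,1,1,1).

Computing H_k = (kernel of ∂_k) / (image of ∂_{k+1}):

  H_0: rank C_0 − rank ∂_1 = 11 − 6 = 5, and the invariant factors of ∂_1 are all 1, so H_0 ≅ Z^5.
  H_1: rank ker ∂_1 − rank ∂_2 = (21 − 6) − 13 = 2, and the invariant factors of ∂_2 are all 1, so H_1 ≅ Z^2.
  H_2: rank ker ∂_2 − rank ∂_3 = (14 − 13) − 0 = 1, and there is no ∂_3, so H_2 ≅ Z.

As a check, the Euler characteristic is 11 − 21 + 14 = 4, which agrees with 5 − 2 + 1 = 4.

H_0 = Z^5,  H_1 = Z^2,  H_2 = Z.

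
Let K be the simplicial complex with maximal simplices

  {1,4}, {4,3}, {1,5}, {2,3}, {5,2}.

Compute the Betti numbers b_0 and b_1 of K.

b_0 = 1, b_1 = 1.

Order the vertices as 1 < 2 < 3 < 4 < 5. Listing each simplex with vertices in this order, K has dimension 1 with simplices:

  0-simplices (5): [1], [2], [3], [4], [5]
  1-simplices (5): [1,4], [1,5], [2,3], [2,5], [3,4]

giving chain groups C_0 ≅ Z^5, C_1 ≅ Z^5.

∂_1: C_1 → C_0 maps an edge to its endpoints' difference, ∂[p,q] = q − p. For instance
  ∂[3,4] = [4] − [3].
The resulting 5×5 matrix has rank 4, and its Smith normal form has invariant factors (1,1,1,1).

From H_k ≅ ker(∂_k) / im(∂_{k+1}) we obtain:

  H_0: rank C_0 − rank ∂_1 = 5 − 4 = 1, and the invariant factors of ∂_1 are all 1, so H_0 ≅ Z.
  H_1: rank ker ∂_1 − rank ∂_2 = (5 − 4) − 0 = 1, and there is no ∂_2, so H_1 ≅ Z.

As a check, the Euler characteristic is 5 − 5 = 0, which agrees with 1 − 1 = 0.
(K is a triangulation of the circle S^1.)

Hence the Betti numbers are b_0 = 1, b_1 = 1.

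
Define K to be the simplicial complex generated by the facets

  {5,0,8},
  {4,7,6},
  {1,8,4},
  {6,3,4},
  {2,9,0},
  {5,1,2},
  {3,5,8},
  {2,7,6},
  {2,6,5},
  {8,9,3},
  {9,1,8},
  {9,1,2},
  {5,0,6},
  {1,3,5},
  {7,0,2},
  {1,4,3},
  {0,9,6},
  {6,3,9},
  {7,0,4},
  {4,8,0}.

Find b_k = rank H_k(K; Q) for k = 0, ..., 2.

b_0 = 1, b_1 = 1, b_2 = 0.

Fix the vertex order 0 < 1 < 2 < 3 < 4 < 5 < 6 < 7 < 8 < 9 and write every simplex with vertices in increasing order. Then dim K = 2 and the simplices of K are:

  0-simplices (10): [0], [1], [2], [3], [4], [5], [6], [7], [8], [9]
  1-simplices (30): (30 of them)
  2-simplices (20): (20 of them)

so the chain groups are C_0 ≅ Z^10, C_1 ≅ Z^30, C_2 ≅ Z^20.

The boundary map ∂_1: C_1 → C_0 is given by ∂[p,q] = [q] − [p].
As a 10×30 matrix over Z this has rank 9, with invariant factors (1,1,1,1,1,1,1,1,1).

∂_2: C_2 → C_1 sends each 2-simplex [p,q,r] to [q,r] − [p,r] + [p,q]. For instance
  ∂[1,3,4] = [3,4] − [1,4] + [1,3],
  ∂[1,4,8] = [4,8] − [1,8] + [1,4].
The resulting 30×20 matrix has rank 20, and its Smith normal form has invariant factors (1,1,1,1,1,1,1,1,1,1,1,1,1,1,1,1,1,1,1,2).

Now H_k = ker ∂_k / im ∂_{k+1}, so:

  H_0: rank C_0 − rank ∂_1 = 10 − 9 = 1, and the invariant factors of ∂_1 are all 1, so H_0 ≅ Z.
  H_1: rank ker ∂_1 − rank ∂_2 = (30 − 9) − 20 = 1, and ∂_2 has invariant factor 2 > 1, so H_1 ≅ Z ⊕ Z_2.
  H_2: rank ker ∂_2 − rank ∂_3 = (20 − 20) − 0 = 0, and there is no ∂_3, so H_2 ≅ 0.

Hence the Betti numbers are b_0 = 1, b_1 = 1, b_2 = 0.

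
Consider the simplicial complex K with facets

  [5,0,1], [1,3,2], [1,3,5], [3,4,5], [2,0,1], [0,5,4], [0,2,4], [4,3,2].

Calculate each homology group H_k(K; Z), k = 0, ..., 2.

We work with the vertex ordering 0 < 1 < 2 < 3 < 4 < 5. The simplices of K, each written with vertices in increasing order, are:

  0-simplices (6): [0], [1], [2], [3], [4], [5]
  1-simplices (12): [0,1], [0,2], [0,4], [0,5], [1,2], [1,3], [1,5], [2,3], [2,4], [3,4], [3,5], [4,5]
  2-simplices (8): [0,1,2], [0,1,5], [0,2,4], [0,4,5], [1,2,3], [1,3,5], [2,3,4], [3,4,5]

so the chain groups are C_0 ≅ Z^6, C_1 ≅ Z^12, C_2 ≅ Z^8.

Boundary ∂_1: C_1 → C_0 maps an edge to its endpoints' difference, ∂[p,q] = q − p.
This gives a 6×12 integer matrix of rank 5; reducing to Smith normal form yields diagonal entries (1,1,1,1,1).

∂_2: C_2 → C_1 maps a triangle to the signed sum of its edges. For instance
  ∂[0,2,4] = [2,4] − [0,4] + [0,2],
  ∂[2,3,4] = [3,4] − [2,4] + [2,3].
This gives a 12×8 integer matrix of rank 7; reducing to Smith normal form yields diagonal entries (1,1,1,1,1,1,1).

Reading off H_k = ker ∂_k / im ∂_{k+1}:

  H_0: rank C_0 − rank ∂_1 = 6 − 5 = 1, and the invariant factors of ∂_1 are all 1, so H_0 ≅ Z.
  H_1: rank ker ∂_1 − rank ∂_2 = (12 − 5) − 7 = 0, and the invariant factors of ∂_2 are all 1, so H_1 ≅ 0.
  H_2: rank ker ∂_2 − rank ∂_3 = (8 − 7) − 0 = 1, and there is no ∂_3, so H_2 ≅ Z.

As a check, the Euler characteristic is 6 − 12 + 8 = 2, which agrees with 1 − 0 + 1 = 2.

H_0 = Z,  H_1 = 0,  H_2 = Z.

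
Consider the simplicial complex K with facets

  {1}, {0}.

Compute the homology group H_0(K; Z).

K has 2 vertices.
rank ∂_0 = 0, rank ∂_1 = 0 ⇒ b_0 = 2 − 0 − 0 = 2. So H_0 = Z^2.

H_0 ≅ Z^2.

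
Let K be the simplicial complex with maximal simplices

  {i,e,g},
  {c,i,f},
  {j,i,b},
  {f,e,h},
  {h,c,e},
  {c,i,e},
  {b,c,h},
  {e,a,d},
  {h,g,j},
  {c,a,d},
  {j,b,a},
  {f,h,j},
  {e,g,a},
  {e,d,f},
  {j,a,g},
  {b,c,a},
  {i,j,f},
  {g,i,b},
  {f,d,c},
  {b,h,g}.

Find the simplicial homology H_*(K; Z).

H_0 = Z,  H_1 = Z ⊕ Z/2Z,  H_2 = 0.

Order the vertices as a < b < c < d < e < f < g < h < i < j. Listing each simplex with vertices in this order, K has dimension 2 with simplices:

  0-simplices (10): a, b, c, d, e, f, g, h, i, j
  1-simplices (30): ab, ac, ad, ae, ag, aj, bc, bg, bh, bi, bj, cd, ce, cf, ch, ci, de, df, ef, eg, eh, ei, fh, fi, fj, gh, gi, gj, hj, ij
  2-simplices (20): abc, abj, acd, ade, aeg, agj, bch, bgh, bgi, bij, cdf, ceh, cei, cfi, def, efh, egi, fhj, fij, ghj

so the chain groups are C_0 ≅ Z^10, C_1 ≅ Z^30, C_2 ≅ Z^20.

The boundary map ∂_1: C_1 → C_0 is given by ∂[p,q] = [q] − [p]. For instance
  ∂de = e − d.
As a 10×30 matrix over Z this has rank 9, with invariant factors (1,1,1,1,1,1,1,1,1).

Boundary ∂_2: C_2 → C_1 acts by ∂[p,q,r] = [q,r] − [p,r] + [p,q]. For instance
  ∂ghj = hj − gj + gh,
  ∂cei = ei − ci + ce.
The resulting 30×20 matrix has rank 20, and its Smith normal form has invariant factors (1,1,1,1,1,1,1,1,1,1,1,1,1,1,1,1,1,1,1,2).

From H_k ≅ ker(∂_k) / im(∂_{k+1}) we obtain:

  H_0: rank C_0 − rank ∂_1 = 10 − 9 = 1, and the invariant factors of ∂_1 are all 1, so H_0 ≅ Z.
  H_1: rank ker ∂_1 − rank ∂_2 = (30 − 9) − 20 = 1, and ∂_2 has invariant factor 2 > 1, so H_1 ≅ Z ⊕ Z/2Z.
  H_2: rank ker ∂_2 − rank ∂_3 = (20 − 20) − 0 = 0, and there is no ∂_3, so H_2 ≅ 0.

(K is a triangulation of the Klein bottle.)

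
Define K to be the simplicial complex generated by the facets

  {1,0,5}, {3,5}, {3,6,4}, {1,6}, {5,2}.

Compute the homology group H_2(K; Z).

K has 7 vertices, 9 edges, 2 triangles.
rank ∂_2 = 2, rank ∂_3 = 0 ⇒ b_2 = 2 − 2 − 0 = 0. So H_2 = 0.

H_2 = 0.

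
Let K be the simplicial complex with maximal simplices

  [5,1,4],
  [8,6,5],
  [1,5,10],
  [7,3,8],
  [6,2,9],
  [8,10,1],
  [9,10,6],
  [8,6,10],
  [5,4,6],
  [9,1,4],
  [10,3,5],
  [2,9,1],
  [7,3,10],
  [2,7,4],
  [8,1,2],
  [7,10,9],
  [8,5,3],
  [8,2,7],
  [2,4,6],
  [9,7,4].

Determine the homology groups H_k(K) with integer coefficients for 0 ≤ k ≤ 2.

Order the vertices as 1 < 2 < 3 < 4 < 5 < 6 < 7 < 8 < 9 < 10. Listing each simplex with vertices in this order, K has dimension 2 with simplices:

  0-simplices (10): [1], [2], [3], [4], [5], [6], [7], [8], [9], [10]
  1-simplices (30): (30 of them)
  2-simplices (20): (20 of them)

giving chain groups C_0 ≅ Z^10, C_1 ≅ Z^30, C_2 ≅ Z^20.

Boundary ∂_1: C_1 → C_0 maps an edge to its endpoints' difference, ∂[p,q] = q − p. For instance
  ∂[2,7] = [7] − [2].
The resulting 10×30 matrix has rank 9, and its Smith normal form has invariant factors (1,1,1,1,1,1,1,1,1).

The boundary map ∂_2: C_2 → C_1 sends each 2-simplex [p,q,r] to [q,r] − [p,r] + [p,q]. For instance
  ∂[1,4,5] = [4,5] − [1,5] + [1,4],
  ∂[3,5,10] = [5,10] − [3,10] + [3,5].
As a 30×20 matrix over Z this has rank 20, with invariant factors (1,1,1,1,1,1,1,1,1,1,1,1,1,1,1,1,1,1,1,2).

Computing H_k = (kernel of ∂_k) / (image of ∂_{k+1}):

  H_0: rank C_0 − rank ∂_1 = 10 − 9 = 1, and the invariant factors of ∂_1 are all 1, so H_0 = Z.
  H_1: rank ker ∂_1 − rank ∂_2 = (30 − 9) − 20 = 1, and ∂_2 has invariant factor 2 > 1, so H_1 = Z ⊕ Z/2.
  H_2: rank ker ∂_2 − rank ∂_3 = (20 − 20) − 0 = 0, and there is no ∂_3, so H_2 = 0.

As a check, the Euler characteristic is 10 − 30 + 20 = 0, which agrees with 1 − 1 + 0 = 0.

H_0 ≅ Z,  H_1 ≅ Z ⊕ Z/2,  H_2 = 0.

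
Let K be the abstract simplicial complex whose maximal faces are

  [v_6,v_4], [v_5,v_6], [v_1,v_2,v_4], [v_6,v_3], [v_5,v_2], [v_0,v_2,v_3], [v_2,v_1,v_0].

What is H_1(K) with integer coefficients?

Fix the vertex order v_0 < v_1 < v_2 < v_3 < v_4 < v_5 < v_6 and write every simplex with vertices in increasing order. Then dim K = 2 and the simplices of K are:

  0-simplices (7): [v_0], [v_1], [v_2], [v_3], [v_4], [v_5], [v_6]
  1-simplices (11): [v_0,v_1], [v_0,v_2], [v_0,v_3], [v_1,v_2], [v_1,v_4], [v_2,v_3], [v_2,v_4], [v_2,v_5], [v_3,v_6], [v_4,v_6], [v_5,v_6]
  2-simplices (3): [v_0,v_1,v_2], [v_0,v_2,v_3], [v_1,v_2,v_4]

so the chain groups are C_0 ≅ Z^7, C_1 ≅ Z^11, C_2 ≅ Z^3.

The boundary map ∂_1: C_1 → C_0 is given by ∂[p,q] = [q] − [p]. For instance
  ∂[v_2,v_5] = [v_5] − [v_2].
The 7×11 boundary matrix has rank 6 and Smith normal form diag(1,1,1,1,1,1).

Boundary ∂_2: C_2 → C_1 sends each 2-simplex [p,q,r] to [q,r] − [p,r] + [p,q]. For instance
  ∂[v_0,v_2,v_3] = [v_2,v_3] − [v_0,v_3] + [v_0,v_2],
  ∂[v_1,v_2,v_4] = [v_2,v_4] − [v_1,v_4] + [v_1,v_2].
As a 11×3 matrix over Z this has rank 3, with invariant factors (1,1,1).

Reading off H_k = ker ∂_k / im ∂_{k+1}:

  H_1: rank ker ∂_1 − rank ∂_2 = (11 − 6) − 3 = 2, and the invariant factors of ∂_2 are all 1, so H_1 ≅ Z^2.

H_1 = Z^2.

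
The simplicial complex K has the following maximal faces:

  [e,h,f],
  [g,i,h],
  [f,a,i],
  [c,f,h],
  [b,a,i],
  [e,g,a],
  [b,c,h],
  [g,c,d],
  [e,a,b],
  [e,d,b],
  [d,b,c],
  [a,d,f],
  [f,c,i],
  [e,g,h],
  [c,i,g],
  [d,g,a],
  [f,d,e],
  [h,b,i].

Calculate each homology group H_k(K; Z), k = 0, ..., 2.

Fix the vertex order a < b < c < d < e < f < g < h < i and write every simplex with vertices in increasing order. Then dim K = 2 and the simplices of K are:

  0-simplices (9): a, b, c, d, e, f, g, h, i
  1-simplices (27): ab, ad, ae, af, ag, ai, bc, bd, be, bh, bi, cd, cf, cg, ch, ci, de, df, dg, ef, eg, eh, fh, fi, gh, gi, hi
  2-simplices (18): abe, abi, adf, adg, aeg, afi, bcd, bch, bde, bhi, cdg, cfh, cfi, cgi, def, efh, egh, ghi

so the chain groups are C_0 ≅ Z^9, C_1 ≅ Z^27, C_2 ≅ Z^18.

Boundary ∂_1: C_1 → C_0 maps an edge to its endpoints' difference, ∂[p,q] = q − p.
This gives a 9×27 integer matrix of rank 8; reducing to Smith normal form yields diagonal entries (1,1,1,1,1,1,1,1).

Boundary ∂_2: C_2 → C_1 sends each 2-simplex [p,q,r] to [q,r] − [p,r] + [p,q]. For instance
  ∂adf = df − af + ad,
  ∂adg = dg − ag + ad.
The resulting 27×18 matrix has rank 18, and its Smith normal form has invariant factors (1,1,1,1,1,1,1,1,1,1,1,1,1,1,1,1,1,2).

Reading off H_k = ker ∂_k / im ∂_{k+1}:

  H_0: rank C_0 − rank ∂_1 = 9 − 8 = 1, and the invariant factors of ∂_1 are all 1, so H_0 ≅ Z.
  H_1: rank ker ∂_1 − rank ∂_2 = (27 − 8) − 18 = 1, and ∂_2 has invariant factor 2 > 1, so H_1 ≅ Z ⊕ Z/2.
  H_2: rank ker ∂_2 − rank ∂_3 = (18 − 18) − 0 = 0, and there is no ∂_3, so H_2 ≅ 0.

As a check, the Euler characteristic is 9 − 27 + 18 = 0, which agrees with 1 − 1 + 0 = 0.
(K is a triangulation of the Klein bottle.)

H_0 = Z,  H_1 = Z ⊕ Z/2,  H_2 = 0.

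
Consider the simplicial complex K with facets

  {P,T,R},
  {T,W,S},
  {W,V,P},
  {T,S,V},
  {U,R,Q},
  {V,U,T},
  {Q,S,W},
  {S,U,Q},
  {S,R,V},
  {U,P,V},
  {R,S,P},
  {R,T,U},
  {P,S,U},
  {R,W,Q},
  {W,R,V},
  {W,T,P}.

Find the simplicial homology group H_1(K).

Take the total order P < Q < R < S < T < U < V < W on the vertex set. Then K (dimension 2) consists of the simplices:

  0-simplices (8): P, Q, R, S, T, U, V, W
  1-simplices (24): PR, PS, PT, PU, PV, PW, QR, QS, QU, QW, RS, RT, RU, RV, RW, ST, SU, SV, SW, TU, TV, TW, UV, VW
  2-simplices (16): PRS, PRT, PSU, PTW, PUV, PVW, QRU, QRW, QSU, QSW, RSV, RTU, RVW, STV, STW, TUV

giving chain groups C_0 ≅ Z^8, C_1 ≅ Z^24, C_2 ≅ Z^16.

Boundary ∂_1: C_1 → C_0 maps an edge to its endpoints' difference, ∂[p,q] = q − p. For instance
  ∂PR = R − P.
The resulting 8×24 matrix has rank 7, and its Smith normal form has invariant factors (1,1,1,1,1,1,1).

Boundary ∂_2: C_2 → C_1 sends each 2-simplex [p,q,r] to [q,r] − [p,r] + [p,q]. For instance
  ∂QSW = SW − QW + QS,
  ∂QRU = RU − QU + QR.
The 24×16 boundary matrix has rank 15 and Smith normal form diag(1,1,1,1,1,1,1,1,1,1,1,1,1,1,1).

From H_k ≅ ker(∂_k) / im(∂_{k+1}) we obtain:

  H_1: rank ker ∂_1 − rank ∂_2 = (24 − 7) − 15 = 2, and the invariant factors of ∂_2 are all 1, so H_1 ≅ Z^2.

(K is a triangulation of the torus T^2.)

H_1 ≅ Z^2.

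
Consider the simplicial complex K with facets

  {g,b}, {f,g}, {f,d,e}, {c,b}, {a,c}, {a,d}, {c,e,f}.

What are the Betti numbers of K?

Fix the vertex order a < b < c < d < e < f < g and write every simplex with vertices in increasing order. Then dim K = 2 and the simplices of K are:

  0-simplices (7): a, b, c, d, e, f, g
  1-simplices (10): ac, ad, bc, bg, ce, cf, de, df, ef, fg
  2-simplices (2): cef, def

Hence C_0 ≅ Z^7, C_1 ≅ Z^10, C_2 ≅ Z^2.

Boundary ∂_1: C_1 → C_0 is given by ∂[p,q] = [q] − [p]. For instance
  ∂bg = g − b.
The resulting 7×10 matrix has rank 6, and its Smith normal form has invariant factors (1,1,1,1,1,1).

Boundary ∂_2: C_2 → C_1 acts by ∂[p,q,r] = [q,r] − [p,r] + [p,q]. For instance
  ∂cef = ef − cf + ce,
  ∂def = ef − df + de.
As a 10×2 matrix over Z this has rank 2, with invariant factors (1,1).

Computing H_k = (kernel of ∂_k) / (image of ∂_{k+1}):

  H_0: rank C_0 − rank ∂_1 = 7 − 6 = 1, and the invariant factors of ∂_1 are all 1, so H_0 ≅ Z.
  H_1: rank ker ∂_1 − rank ∂_2 = (10 − 6) − 2 = 2, and the invariant factors of ∂_2 are all 1, so H_1 ≅ Z^2.
  H_2: rank ker ∂_2 − rank ∂_3 = (2 − 2) − 0 = 0, and there is no ∂_3, so H_2 ≅ 0.

As a check, the Euler characteristic is 7 − 10 + 2 = -1, which agrees with 1 − 2 + 0 = -1.

Hence the Betti numbers are b_0 = 1, b_1 = 2, b_2 = 0.

b_0 = 1, b_1 = 2, b_2 = 0.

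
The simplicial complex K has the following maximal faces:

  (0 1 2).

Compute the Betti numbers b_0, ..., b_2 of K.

b_0 = 1, b_1 = 0, b_2 = 0.

We work with the vertex ordering 0 < 1 < 2. The simplices of K, each written with vertices in increasing order, are:

  0-simplices (3): [0], [1], [2]
  1-simplices (3): [0,1], [0,2], [1,2]
  2-simplices (1): [0,1,2]

Hence C_0 ≅ Z^3, C_1 ≅ Z^3, C_2 ≅ Z^1.

Boundary ∂_1: C_1 → C_0 is given by ∂[p,q] = [q] − [p].
This gives a 3×3 integer matrix of rank 2; reducing to Smith normal form yields diagonal entries (1,1).

Boundary ∂_2: C_2 → C_1 maps a triangle to the signed sum of its edges. For instance
  ∂[0,1,2] = [1,2] − [0,2] + [0,1].
As a 3×1 matrix over Z this has rank 1, with invariant factors (1).

Reading off H_k = ker ∂_k / im ∂_{k+1}:

  H_0: rank C_0 − rank ∂_1 = 3 − 2 = 1, and the invariant factors of ∂_1 are all 1, so H_0 = Z.
  H_1: rank ker ∂_1 − rank ∂_2 = (3 − 2) − 1 = 0, and the invariant factors of ∂_2 are all 1, so H_1 = 0.
  H_2: rank ker ∂_2 − rank ∂_3 = (1 − 1) − 0 = 0, and there is no ∂_3, so H_2 = 0.

(K is a triangulation of the 2-simplex.)

Hence the Betti numbers are b_0 = 1, b_1 = 0, b_2 = 0.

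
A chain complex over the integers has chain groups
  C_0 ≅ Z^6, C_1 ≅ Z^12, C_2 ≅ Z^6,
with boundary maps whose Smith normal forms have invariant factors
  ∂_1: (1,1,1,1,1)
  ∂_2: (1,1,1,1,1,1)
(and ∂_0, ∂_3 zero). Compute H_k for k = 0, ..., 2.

H_0: b_0 = 6 − 0 − 5 = 1; torsion from ∂_1 factors > 1: none. So H_0 ≅ Z.
H_1: b_1 = 12 − 5 − 6 = 1; torsion from ∂_2 factors > 1: none. So H_1 ≅ Z.
H_2: b_2 = 6 − 6 − 0 = 0; torsion from ∂_3 factors > 1: none. So H_2 ≅ 0.

H_0 ≅ Z,  H_1 ≅ Z,  H_2 = 0.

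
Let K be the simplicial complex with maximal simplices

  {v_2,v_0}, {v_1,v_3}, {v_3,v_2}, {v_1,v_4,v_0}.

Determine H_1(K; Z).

H_1 = Z.

Take the total order v_0 < v_1 < v_2 < v_3 < v_4 on the vertex set. Then K (dimension 2) consists of the simplices:

  0-simplices (5): [v_0], [v_1], [v_2], [v_3], [v_4]
  1-simplices (6): [v_0,v_1], [v_0,v_2], [v_0,v_4], [v_1,v_3], [v_1,v_4], [v_2,v_3]
  2-simplices (1): [v_0,v_1,v_4]

Hence C_0 ≅ Z^5, C_1 ≅ Z^6, C_2 ≅ Z^1.

Boundary ∂_1: C_1 → C_0 maps an edge to its endpoints' difference, ∂[p,q] = q − p.
The 5×6 boundary matrix has rank 4 and Smith normal form diag(1,1,1,1).

Boundary ∂_2: C_2 → C_1 sends each 2-simplex [p,q,r] to [q,r] − [p,r] + [p,q]. For instance
  ∂[v_0,v_1,v_4] = [v_1,v_4] − [v_0,v_4] + [v_0,v_1].
As a 6×1 matrix over Z this has rank 1, with invariant factors (1).

Now H_k = ker ∂_k / im ∂_{k+1}, so:

  H_1: rank ker ∂_1 − rank ∂_2 = (6 − 4) − 1 = 1, and the invariant factors of ∂_2 are all 1, so H_1 = Z.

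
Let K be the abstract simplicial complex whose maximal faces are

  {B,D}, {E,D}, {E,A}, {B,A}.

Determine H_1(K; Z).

Take the total order A < B < D < E on the vertex set. Then K (dimension 1) consists of the simplices:

  0-simplices (4): A, B, D, E
  1-simplices (4): AB, AE, BD, DE

Hence C_0 ≅ Z^4, C_1 ≅ Z^4.

∂_1: C_1 → C_0 is given by ∂[p,q] = [q] − [p]. For instance
  ∂AE = E − A.
The 4×4 boundary matrix has rank 3 and Smith normal form diag(1,1,1).

From H_k ≅ ker(∂_k) / im(∂_{k+1}) we obtain:

  H_1: rank ker ∂_1 − rank ∂_2 = (4 − 3) − 0 = 1, and there is no ∂_2, so H_1 = Z.

H_1 ≅ Z.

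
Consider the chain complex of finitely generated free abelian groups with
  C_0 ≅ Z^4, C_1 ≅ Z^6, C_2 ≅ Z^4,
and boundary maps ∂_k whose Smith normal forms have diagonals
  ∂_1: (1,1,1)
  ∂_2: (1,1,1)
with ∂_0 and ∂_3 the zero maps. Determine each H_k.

H_0: b_0 = 4 − 0 − 3 = 1; torsion from ∂_1 factors > 1: none. So H_0 = Z.
H_1: b_1 = 6 − 3 − 3 = 0; torsion from ∂_2 factors > 1: none. So H_1 = 0.
H_2: b_2 = 4 − 3 − 0 = 1; torsion from ∂_3 factors > 1: none. So H_2 = Z.

H_0 = Z,  H_1 = 0,  H_2 = Z.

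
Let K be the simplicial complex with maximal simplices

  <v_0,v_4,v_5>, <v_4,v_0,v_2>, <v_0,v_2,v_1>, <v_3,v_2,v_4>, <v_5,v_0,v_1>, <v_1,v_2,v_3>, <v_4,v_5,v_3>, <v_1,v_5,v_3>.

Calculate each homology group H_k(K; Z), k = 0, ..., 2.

K has 6 vertices, 12 edges, 8 triangles.
rank ∂_0 = 0, rank ∂_1 = 5 ⇒ b_0 = 6 − 0 − 5 = 1; all invariant factors of ∂_1 are 1 so no torsion. So H_0 = Z.
rank ∂_1 = 5, rank ∂_2 = 7 ⇒ b_1 = 12 − 5 − 7 = 0; all invariant factors of ∂_2 are 1 so no torsion. So H_1 = 0.
rank ∂_2 = 7, rank ∂_3 = 0 ⇒ b_2 = 8 − 7 − 0 = 1. So H_2 = Z.

H_0 ≅ Z,  H_1 = 0,  H_2 ≅ Z.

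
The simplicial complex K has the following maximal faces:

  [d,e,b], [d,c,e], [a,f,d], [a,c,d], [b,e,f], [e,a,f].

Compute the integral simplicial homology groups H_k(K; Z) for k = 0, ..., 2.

Order the vertices as a < b < c < d < e < f. Listing each simplex with vertices in this order, K has dimension 2 with simplices:

  0-simplices (6): a, b, c, d, e, f
  1-simplices (12): ac, ad, ae, af, bd, be, bf, cd, ce, de, df, ef
  2-simplices (6): acd, adf, aef, bde, bef, cde

so the chain groups are C_0 ≅ Z^6, C_1 ≅ Z^12, C_2 ≅ Z^6.

Boundary ∂_1: C_1 → C_0 maps an edge to its endpoints' difference, ∂[p,q] = q − p. For instance
  ∂de = e − d.
As a 6×12 matrix over Z this has rank 5, with invariant factors (1,1,1,1,1).

Boundary ∂_2: C_2 → C_1 maps a triangle to the signed sum of its edges. For instance
  ∂aef = ef − af + ae,
  ∂adf = df − af + ad.
The resulting 12×6 matrix has rank 6, and its Smith normal form has invariant factors (1,1,1,1,1,1).

Now H_k = ker ∂_k / im ∂_{k+1}, so:

  H_0: rank C_0 − rank ∂_1 = 6 − 5 = 1, and the invariant factors of ∂_1 are all 1, so H_0 ≅ Z.
  H_1: rank ker ∂_1 − rank ∂_2 = (12 − 5) − 6 = 1, and the invariant factors of ∂_2 are all 1, so H_1 ≅ Z.
  H_2: rank ker ∂_2 − rank ∂_3 = (6 − 6) − 0 = 0, and there is no ∂_3, so H_2 ≅ 0.

H_0 = Z,  H_1 = Z,  H_2 = 0.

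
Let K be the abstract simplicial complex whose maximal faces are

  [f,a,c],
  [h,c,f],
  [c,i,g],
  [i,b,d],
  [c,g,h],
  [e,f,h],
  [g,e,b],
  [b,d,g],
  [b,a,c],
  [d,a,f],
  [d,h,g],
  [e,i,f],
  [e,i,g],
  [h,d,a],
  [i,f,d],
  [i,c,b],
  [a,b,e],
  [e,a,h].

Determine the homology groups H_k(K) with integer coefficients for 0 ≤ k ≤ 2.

H_0 ≅ Z,  H_1 ≅ Z ⊕ Z/2,  H_2 = 0.

Order the vertices as a < b < c < d < e < f < g < h < i. Listing each simplex with vertices in this order, K has dimension 2 with simplices:

  0-simplices (9): a, b, c, d, e, f, g, h, i
  1-simplices (27): ab, ac, ad, ae, af, ah, bc, bd, be, bg, bi, cf, cg, ch, ci, df, dg, dh, di, ef, eg, eh, ei, fh, fi, gh, gi
  2-simplices (18): abc, abe, acf, adf, adh, aeh, bci, bdg, bdi, beg, cfh, cgh, cgi, dfi, dgh, efh, efi, egi

so the chain groups are C_0 ≅ Z^9, C_1 ≅ Z^27, C_2 ≅ Z^18.

Boundary ∂_1: C_1 → C_0 sends each edge [p,q] (with p < q) to q − p. For instance
  ∂ac = c − a.
The 9×27 boundary matrix has rank 8 and Smith normal form diag(1,1,1,1,1,1,1,1).

Boundary ∂_2: C_2 → C_1 acts by ∂[p,q,r] = [q,r] − [p,r] + [p,q]. For instance
  ∂bci = ci − bi + bc,
  ∂egi = gi − ei + eg.
The resulting 27×18 matrix has rank 18, and its Smith normal form has invariant factors (1,1,1,1,1,1,1,1,1,1,1,1,1,1,1,1,1,2).

From H_k ≅ ker(∂_k) / im(∂_{k+1}) we obtain:

  H_0: rank C_0 − rank ∂_1 = 9 − 8 = 1, and the invariant factors of ∂_1 are all 1, so H_0 = Z.
  H_1: rank ker ∂_1 − rank ∂_2 = (27 − 8) − 18 = 1, and ∂_2 has invariant factor 2 > 1, so H_1 = Z ⊕ Z/2.
  H_2: rank ker ∂_2 − rank ∂_3 = (18 − 18) − 0 = 0, and there is no ∂_3, so H_2 = 0.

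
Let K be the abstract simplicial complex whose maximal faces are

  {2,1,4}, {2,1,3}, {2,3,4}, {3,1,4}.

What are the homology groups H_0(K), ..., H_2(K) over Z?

H_0 ≅ Z,  H_1 = 0,  H_2 ≅ Z.

Fix the vertex order 1 < 2 < 3 < 4 and write every simplex with vertices in increasing order. Then dim K = 2 and the simplices of K are:

  0-simplices (4): [1], [2], [3], [4]
  1-simplices (6): [1,2], [1,3], [1,4], [2,3], [2,4], [3,4]
  2-simplices (4): [1,2,3], [1,2,4], [1,3,4], [2,3,4]

Hence C_0 ≅ Z^4, C_1 ≅ Z^6, C_2 ≅ Z^4.

∂_1: C_1 → C_0 sends each edge [p,q] (with p < q) to q − p. For instance
  ∂[3,4] = [4] − [3].
The 4×6 boundary matrix has rank 3 and Smith normal form diag(1,1,1).

The boundary map ∂_2: C_2 → C_1 sends each 2-simplex [p,q,r] to [q,r] − [p,r] + [p,q]. For instance
  ∂[1,3,4] = [3,4] − [1,4] + [1,3],
  ∂[2,3,4] = [3,4] − [2,4] + [2,3].
This gives a 6×4 integer matrix of rank 3; reducing to Smith normal form yields diagonal entries (1,1,1).

Computing H_k = (kernel of ∂_k) / (image of ∂_{k+1}):

  H_0: rank C_0 − rank ∂_1 = 4 − 3 = 1, and the invariant factors of ∂_1 are all 1, so H_0 = Z.
  H_1: rank ker ∂_1 − rank ∂_2 = (6 − 3) − 3 = 0, and the invariant factors of ∂_2 are all 1, so H_1 = 0.
  H_2: rank ker ∂_2 − rank ∂_3 = (4 − 3) − 0 = 1, and there is no ∂_3, so H_2 = Z.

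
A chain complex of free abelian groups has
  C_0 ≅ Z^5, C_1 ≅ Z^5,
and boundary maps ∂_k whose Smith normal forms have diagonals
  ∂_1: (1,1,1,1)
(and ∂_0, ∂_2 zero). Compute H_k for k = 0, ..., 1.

H_0 ≅ Z,  H_1 ≅ Z.

H_0: b_0 = 5 − 0 − 4 = 1; torsion from ∂_1 factors > 1: none. So H_0 ≅ Z.
H_1: b_1 = 5 − 4 − 0 = 1; torsion from ∂_2 factors > 1: none. So H_1 ≅ Z.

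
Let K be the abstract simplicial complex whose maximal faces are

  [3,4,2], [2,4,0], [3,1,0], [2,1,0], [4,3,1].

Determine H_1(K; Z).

H_1 ≅ Z.

We work with the vertex ordering 0 < 1 < 2 < 3 < 4. The simplices of K, each written with vertices in increasing order, are:

  0-simplices (5): [0], [1], [2], [3], [4]
  1-simplices (10): [0,1], [0,2], [0,3], [0,4], [1,2], [1,3], [1,4], [2,3], [2,4], [3,4]
  2-simplices (5): [0,1,2], [0,1,3], [0,2,4], [1,3,4], [2,3,4]

Hence C_0 ≅ Z^5, C_1 ≅ Z^10, C_2 ≅ Z^5.

The boundary map ∂_1: C_1 → C_0 sends each edge [p,q] (with p < q) to q − p. For instance
  ∂[0,3] = [3] − [0].
The resulting 5×10 matrix has rank 4, and its Smith normal form has invariant factors (1,1,1,1).

∂_2: C_2 → C_1 maps a triangle to the signed sum of its edges. For instance
  ∂[0,1,3] = [1,3] − [0,3] + [0,1],
  ∂[0,1,2] = [1,2] − [0,2] + [0,1].
This gives a 10×5 integer matrix of rank 5; reducing to Smith normal form yields diagonal entries (1,1,1,1,1).

Reading off H_k = ker ∂_k / im ∂_{k+1}:

  H_1: rank ker ∂_1 − rank ∂_2 = (10 − 4) − 5 = 1, and the invariant factors of ∂_2 are all 1, so H_1 ≅ Z.

(K is a triangulation of the Möbius band.)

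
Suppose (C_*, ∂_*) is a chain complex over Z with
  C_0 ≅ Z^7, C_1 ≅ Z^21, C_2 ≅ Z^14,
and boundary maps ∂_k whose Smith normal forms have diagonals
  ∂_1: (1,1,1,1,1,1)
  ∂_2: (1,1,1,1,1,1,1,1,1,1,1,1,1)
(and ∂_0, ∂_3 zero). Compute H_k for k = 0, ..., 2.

H_0 ≅ Z,  H_1 ≅ Z^2,  H_2 ≅ Z.

H_0: b_0 = 7 − 0 − 6 = 1; torsion from ∂_1 factors > 1: none. So H_0 ≅ Z.
H_1: b_1 = 21 − 6 − 13 = 2; torsion from ∂_2 factors > 1: none. So H_1 ≅ Z^2.
H_2: b_2 = 14 − 13 − 0 = 1; torsion from ∂_3 factors > 1: none. So H_2 ≅ Z.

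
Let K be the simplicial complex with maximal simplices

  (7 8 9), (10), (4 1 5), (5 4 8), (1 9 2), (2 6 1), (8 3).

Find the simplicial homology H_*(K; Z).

H_0 ≅ Z^2,  H_1 ≅ Z,  H_2 = 0.

Take the total order 1 < 2 < 3 < 4 < 5 < 6 < 7 < 8 < 9 < 10 on the vertex set. Then K (dimension 2) consists of the simplices:

  0-simplices (10): [1], [2], [3], [4], [5], [6], [7], [8], [9], [10]
  1-simplices (14): [1,2], [1,4], [1,5], [1,6], [1,9], [2,6], [2,9], [3,8], [4,5], [4,8], [5,8], [7,8], [7,9], [8,9]
  2-simplices (5): [1,2,6], [1,2,9], [1,4,5], [4,5,8], [7,8,9]

so the chain groups are C_0 ≅ Z^10, C_1 ≅ Z^14, C_2 ≅ Z^5.

Boundary ∂_1: C_1 → C_0 sends each edge [p,q] (with p < q) to q − p. For instance
  ∂[1,4] = [4] − [1].
The resulting 10×14 matrix has rank 8, and its Smith normal form has invariant factors (1,1,1,1,1,1,1,1).

The boundary map ∂_2: C_2 → C_1 acts by ∂[p,q,r] = [q,r] − [p,r] + [p,q]. For instance
  ∂[1,2,9] = [2,9] − [1,9] + [1,2],
  ∂[4,5,8] = [5,8] − [4,8] + [4,5].
The 14×5 boundary matrix has rank 5 and Smith normal form diag(1,1,1,1,1).

Computing H_k = (kernel of ∂_k) / (image of ∂_{k+1}):

  H_0: rank C_0 − rank ∂_1 = 10 − 8 = 2, and the invariant factors of ∂_1 are all 1, so H_0 = Z^2.
  H_1: rank ker ∂_1 − rank ∂_2 = (14 − 8) − 5 = 1, and the invariant factors of ∂_2 are all 1, so H_1 = Z.
  H_2: rank ker ∂_2 − rank ∂_3 = (5 − 5) − 0 = 0, and there is no ∂_3, so H_2 = 0.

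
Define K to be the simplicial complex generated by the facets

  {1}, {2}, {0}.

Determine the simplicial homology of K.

H_0 = Z^3.

Take the total order 0 < 1 < 2 on the vertex set. Then K (dimension 0) consists of the simplices:

  0-simplices (3): [0], [1], [2]

so the chain groups are C_0 ≅ Z^3.

Now H_k = ker ∂_k / im ∂_{k+1}, so:

  H_0: rank C_0 − rank ∂_1 = 3 − 0 = 3, and there is no ∂_1, so H_0 = Z^3.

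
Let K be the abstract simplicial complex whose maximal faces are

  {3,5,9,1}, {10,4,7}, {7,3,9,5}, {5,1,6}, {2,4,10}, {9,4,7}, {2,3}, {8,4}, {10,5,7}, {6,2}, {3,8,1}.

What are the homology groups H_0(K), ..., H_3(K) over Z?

We work with the vertex ordering 1 < 2 < 3 < 4 < 5 < 6 < 7 < 8 < 9 < 10. The simplices of K, each written with vertices in increasing order, are:

  0-simplices (10): [1], [2], [3], [4], [5], [6], [7], [8], [9], [10]
  1-simplices (23): (23 of them)
  2-simplices (13): [1,3,5], [1,3,8], [1,3,9], [1,5,6], [1,5,9], [2,4,10], [3,5,7], [3,5,9], [3,7,9], [4,7,9], [4,7,10], [5,7,9], [5,7,10]
  3-simplices (2): [1,3,5,9], [3,5,7,9]

so the chain groups are C_0 ≅ Z^10, C_1 ≅ Z^23, C_2 ≅ Z^13, C_3 ≅ Z^2.

∂_1: C_1 → C_0 sends each edge [p,q] (with p < q) to q − p. For instance
  ∂[3,5] = [5] − [3].
The resulting 10×23 matrix has rank 9, and its Smith normal form has invariant factors (1,1,1,1,1,1,1,1,1).

The boundary map ∂_2: C_2 → C_1 acts by ∂[p,q,r] = [q,r] − [p,r] + [p,q]. For instance
  ∂[5,7,10] = [7,10] − [5,10] + [5,7],
  ∂[3,5,9] = [5,9] − [3,9] + [3,5].
This gives a 23×13 integer matrix of rank 11; reducing to Smith normal form yields diagonal entries (1,1,1,1,1,1,1,1,1,1,1).

The boundary map ∂_3: C_3 → C_2 sends each 3-simplex σ to the alternating sum Σ_i (−1)^i (σ with its i-th vertex removed). For instance
  ∂[3,5,7,9] = [5,7,9] − [3,7,9] + [3,5,9] − [3,5,7],
  ∂[1,3,5,9] = [3,5,9] − [1,5,9] + [1,3,9] − [1,3,5].
This gives a 13×2 integer matrix of rank 2; reducing to Smith normal form yields diagonal entries (1,1).

From H_k ≅ ker(∂_k) / im(∂_{k+1}) we obtain:

  H_0: rank C_0 − rank ∂_1 = 10 − 9 = 1, and the invariant factors of ∂_1 are all 1, so H_0 = Z.
  H_1: rank ker ∂_1 − rank ∂_2 = (23 − 9) − 11 = 3, and the invariant factors of ∂_2 are all 1, so H_1 = Z^3.
  H_2: rank ker ∂_2 − rank ∂_3 = (13 − 11) − 2 = 0, and the invariant factors of ∂_3 are all 1, so H_2 = 0.
  H_3: rank ker ∂_3 − rank ∂_4 = (2 − 2) − 0 = 0, and there is no ∂_4, so H_3 = 0.

H_0 ≅ Z,  H_1 ≅ Z^3,  H_2 = 0,  H_3 = 0.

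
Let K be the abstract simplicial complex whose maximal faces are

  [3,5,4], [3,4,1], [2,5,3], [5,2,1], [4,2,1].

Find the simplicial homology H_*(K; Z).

Take the total order 1 < 2 < 3 < 4 < 5 on the vertex set. Then K (dimension 2) consists of the simplices:

  0-simplices (5): [1], [2], [3], [4], [5]
  1-simplices (10): [1,2], [1,3], [1,4], [1,5], [2,3], [2,4], [2,5], [3,4], [3,5], [4,5]
  2-simplices (5): [1,2,4], [1,2,5], [1,3,4], [2,3,5], [3,4,5]

giving chain groups C_0 ≅ Z^5, C_1 ≅ Z^10, C_2 ≅ Z^5.

The boundary map ∂_1: C_1 → C_0 sends each edge [p,q] (with p < q) to q − p. For instance
  ∂[1,2] = [2] − [1].
The 5×10 boundary matrix has rank 4 and Smith normal form diag(1,1,1,1).

Boundary ∂_2: C_2 → C_1 maps a triangle to the signed sum of its edges. For instance
  ∂[1,2,5] = [2,5] − [1,5] + [1,2],
  ∂[1,2,4] = [2,4] − [1,4] + [1,2].
This gives a 10×5 integer matrix of rank 5; reducing to Smith normal form yields diagonal entries (1,1,1,1,1).

Reading off H_k = ker ∂_k / im ∂_{k+1}:

  H_0: rank C_0 − rank ∂_1 = 5 − 4 = 1, and the invariant factors of ∂_1 are all 1, so H_0 = Z.
  H_1: rank ker ∂_1 − rank ∂_2 = (10 − 4) − 5 = 1, and the invariant factors of ∂_2 are all 1, so H_1 = Z.
  H_2: rank ker ∂_2 − rank ∂_3 = (5 − 5) − 0 = 0, and there is no ∂_3, so H_2 = 0.

As a check, the Euler characteristic is 5 − 10 + 5 = 0, which agrees with 1 − 1 + 0 = 0.
(K is a triangulation of the Möbius band.)

H_0 ≅ Z,  H_1 ≅ Z,  H_2 = 0.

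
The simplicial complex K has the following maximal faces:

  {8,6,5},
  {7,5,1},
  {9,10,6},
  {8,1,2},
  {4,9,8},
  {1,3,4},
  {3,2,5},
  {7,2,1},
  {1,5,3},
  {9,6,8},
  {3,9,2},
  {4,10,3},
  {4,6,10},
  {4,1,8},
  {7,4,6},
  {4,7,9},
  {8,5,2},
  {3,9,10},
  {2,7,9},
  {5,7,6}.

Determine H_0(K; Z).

H_0 = Z.

Order the vertices as 1 < 2 < 3 < 4 < 5 < 6 < 7 < 8 < 9 < 10. Listing each simplex with vertices in this order, K has dimension 2 with simplices:

  0-simplices (10): [1], [2], [3], [4], [5], [6], [7], [8], [9], [10]
  1-simplices (30): (30 of them)
  2-simplices (20): (20 of them)

giving chain groups C_0 ≅ Z^10, C_1 ≅ Z^30, C_2 ≅ Z^20.

∂_1: C_1 → C_0 sends each edge [p,q] (with p < q) to q − p.
As a 10×30 matrix over Z this has rank 9, with invariant factors (1,1,1,1,1,1,1,1,1).

The boundary map ∂_2: C_2 → C_1 maps a triangle to the signed sum of its edges. For instance
  ∂[2,5,8] = [5,8] − [2,8] + [2,5],
  ∂[2,3,9] = [3,9] − [2,9] + [2,3].
As a 30×20 matrix over Z this has rank 20, with invariant factors (1,1,1,1,1,1,1,1,1,1,1,1,1,1,1,1,1,1,1,2).

From H_k ≅ ker(∂_k) / im(∂_{k+1}) we obtain:

  H_0: rank C_0 − rank ∂_1 = 10 − 9 = 1, and the invariant factors of ∂_1 are all 1, so H_0 ≅ Z.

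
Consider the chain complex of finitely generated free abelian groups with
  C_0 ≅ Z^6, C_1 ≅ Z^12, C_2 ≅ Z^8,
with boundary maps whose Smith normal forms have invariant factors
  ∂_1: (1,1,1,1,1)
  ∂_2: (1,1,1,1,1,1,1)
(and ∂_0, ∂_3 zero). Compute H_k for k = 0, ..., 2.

H_0: b_0 = 6 − 0 − 5 = 1; torsion from ∂_1 factors > 1: none. So H_0 ≅ Z.
H_1: b_1 = 12 − 5 − 7 = 0; torsion from ∂_2 factors > 1: none. So H_1 ≅ 0.
H_2: b_2 = 8 − 7 − 0 = 1; torsion from ∂_3 factors > 1: none. So H_2 ≅ Z.

H_0 ≅ Z,  H_1 = 0,  H_2 ≅ Z.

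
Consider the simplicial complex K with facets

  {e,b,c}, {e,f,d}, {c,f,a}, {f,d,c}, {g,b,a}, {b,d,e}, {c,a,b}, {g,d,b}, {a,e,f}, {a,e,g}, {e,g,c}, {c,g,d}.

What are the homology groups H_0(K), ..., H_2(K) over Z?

Fix the vertex order a < b < c < d < e < f < g and write every simplex with vertices in increasing order. Then dim K = 2 and the simplices of K are:

  0-simplices (7): a, b, c, d, e, f, g
  1-simplices (18): ab, ac, ae, af, ag, bc, bd, be, bg, cd, ce, cf, cg, de, df, dg, ef, eg
  2-simplices (12): abc, abg, acf, aef, aeg, bce, bde, bdg, cdf, cdg, ceg, def

Hence C_0 ≅ Z^7, C_1 ≅ Z^18, C_2 ≅ Z^12.

∂_1: C_1 → C_0 maps an edge to its endpoints' difference, ∂[p,q] = q − p. For instance
  ∂ac = c − a.
The 7×18 boundary matrix has rank 6 and Smith normal form diag(1,1,1,1,1,1).

Boundary ∂_2: C_2 → C_1 sends each 2-simplex [p,q,r] to [q,r] − [p,r] + [p,q]. For instance
  ∂cdg = dg − cg + cd,
  ∂acf = cf − af + ac.
This gives a 18×12 integer matrix of rank 12; reducing to Smith normal form yields diagonal entries (1,1,1,1,1,1,1,1,1,1,1,2).

Reading off H_k = ker ∂_k / im ∂_{k+1}:

  H_0: rank C_0 − rank ∂_1 = 7 − 6 = 1, and the invariant factors of ∂_1 are all 1, so H_0 ≅ Z.
  H_1: rank ker ∂_1 − rank ∂_2 = (18 − 6) − 12 = 0, and ∂_2 has invariant factor 2 > 1, so H_1 ≅ Z/2Z.
  H_2: rank ker ∂_2 − rank ∂_3 = (12 − 12) − 0 = 0, and there is no ∂_3, so H_2 ≅ 0.

As a check, the Euler characteristic is 7 − 18 + 12 = 1, which agrees with 1 − 0 + 0 = 1.

H_0 = Z,  H_1 = Z/2Z,  H_2 = 0.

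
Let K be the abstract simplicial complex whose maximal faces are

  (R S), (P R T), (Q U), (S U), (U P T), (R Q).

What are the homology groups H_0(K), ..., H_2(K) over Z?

K has 6 vertices, 9 edges, 2 triangles.
rank ∂_0 = 0, rank ∂_1 = 5 ⇒ b_0 = 6 − 0 − 5 = 1; all invariant factors of ∂_1 are 1 so no torsion. So H_0 = Z.
rank ∂_1 = 5, rank ∂_2 = 2 ⇒ b_1 = 9 − 5 − 2 = 2; all invariant factors of ∂_2 are 1 so no torsion. So H_1 = Z^2.
rank ∂_2 = 2, rank ∂_3 = 0 ⇒ b_2 = 2 − 2 − 0 = 0. So H_2 = 0.

H_0 = Z,  H_1 = Z^2,  H_2 = 0.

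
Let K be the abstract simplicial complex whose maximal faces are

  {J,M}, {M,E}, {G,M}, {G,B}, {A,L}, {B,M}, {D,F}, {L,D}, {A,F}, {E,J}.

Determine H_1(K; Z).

H_1 ≅ Z^3.

Order the vertices as A < B < D < E < F < G < J < L < M. Listing each simplex with vertices in this order, K has dimension 1 with simplices:

  0-simplices (9): A, B, D, E, F, G, J, L, M
  1-simplices (10): AF, AL, BG, BM, DF, DL, EJ, EM, GM, JM

so the chain groups are C_0 ≅ Z^9, C_1 ≅ Z^10.

∂_1: C_1 → C_0 maps an edge to its endpoints' difference, ∂[p,q] = q − p. For instance
  ∂BM = M − B.
This gives a 9×10 integer matrix of rank 7; reducing to Smith normal form yields diagonal entries (1,1,1,1,1,1,1).

Now H_k = ker ∂_k / im ∂_{k+1}, so:

  H_1: rank ker ∂_1 − rank ∂_2 = (10 − 7) − 0 = 3, and there is no ∂_2, so H_1 = Z^3.

(K is a triangulation of the disjoint union of a wedge of 2 circles and the circle S^1.)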